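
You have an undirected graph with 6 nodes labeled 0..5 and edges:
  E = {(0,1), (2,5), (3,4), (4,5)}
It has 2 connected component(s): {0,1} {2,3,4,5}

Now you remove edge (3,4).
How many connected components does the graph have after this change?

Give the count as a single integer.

Initial component count: 2
Remove (3,4): it was a bridge. Count increases: 2 -> 3.
  After removal, components: {0,1} {2,4,5} {3}
New component count: 3

Answer: 3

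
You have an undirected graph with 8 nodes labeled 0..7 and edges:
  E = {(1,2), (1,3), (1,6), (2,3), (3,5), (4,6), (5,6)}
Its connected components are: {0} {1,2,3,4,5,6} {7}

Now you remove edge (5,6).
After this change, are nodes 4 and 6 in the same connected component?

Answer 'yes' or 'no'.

Answer: yes

Derivation:
Initial components: {0} {1,2,3,4,5,6} {7}
Removing edge (5,6): not a bridge — component count unchanged at 3.
New components: {0} {1,2,3,4,5,6} {7}
Are 4 and 6 in the same component? yes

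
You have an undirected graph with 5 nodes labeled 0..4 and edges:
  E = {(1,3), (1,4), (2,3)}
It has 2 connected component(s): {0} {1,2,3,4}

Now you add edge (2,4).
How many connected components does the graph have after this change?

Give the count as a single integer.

Initial component count: 2
Add (2,4): endpoints already in same component. Count unchanged: 2.
New component count: 2

Answer: 2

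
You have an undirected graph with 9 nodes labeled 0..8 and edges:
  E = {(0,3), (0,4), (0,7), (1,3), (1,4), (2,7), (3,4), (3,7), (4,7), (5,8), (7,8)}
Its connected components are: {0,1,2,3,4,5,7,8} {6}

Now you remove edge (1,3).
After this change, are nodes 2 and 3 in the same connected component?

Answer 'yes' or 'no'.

Answer: yes

Derivation:
Initial components: {0,1,2,3,4,5,7,8} {6}
Removing edge (1,3): not a bridge — component count unchanged at 2.
New components: {0,1,2,3,4,5,7,8} {6}
Are 2 and 3 in the same component? yes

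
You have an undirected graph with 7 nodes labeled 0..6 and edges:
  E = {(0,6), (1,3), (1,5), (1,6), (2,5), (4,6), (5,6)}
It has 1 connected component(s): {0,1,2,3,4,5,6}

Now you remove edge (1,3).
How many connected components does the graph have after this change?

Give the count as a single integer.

Answer: 2

Derivation:
Initial component count: 1
Remove (1,3): it was a bridge. Count increases: 1 -> 2.
  After removal, components: {0,1,2,4,5,6} {3}
New component count: 2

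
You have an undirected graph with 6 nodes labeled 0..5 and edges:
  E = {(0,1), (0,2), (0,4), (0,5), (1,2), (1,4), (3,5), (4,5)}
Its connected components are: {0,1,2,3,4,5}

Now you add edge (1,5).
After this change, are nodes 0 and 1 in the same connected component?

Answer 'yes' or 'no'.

Initial components: {0,1,2,3,4,5}
Adding edge (1,5): both already in same component {0,1,2,3,4,5}. No change.
New components: {0,1,2,3,4,5}
Are 0 and 1 in the same component? yes

Answer: yes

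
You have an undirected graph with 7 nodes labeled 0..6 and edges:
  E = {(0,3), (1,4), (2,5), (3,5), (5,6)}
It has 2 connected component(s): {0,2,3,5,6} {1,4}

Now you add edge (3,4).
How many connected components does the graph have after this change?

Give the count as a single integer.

Answer: 1

Derivation:
Initial component count: 2
Add (3,4): merges two components. Count decreases: 2 -> 1.
New component count: 1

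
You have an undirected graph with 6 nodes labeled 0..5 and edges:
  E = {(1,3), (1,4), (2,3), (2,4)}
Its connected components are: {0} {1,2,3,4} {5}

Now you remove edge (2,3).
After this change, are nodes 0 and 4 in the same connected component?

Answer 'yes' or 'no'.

Initial components: {0} {1,2,3,4} {5}
Removing edge (2,3): not a bridge — component count unchanged at 3.
New components: {0} {1,2,3,4} {5}
Are 0 and 4 in the same component? no

Answer: no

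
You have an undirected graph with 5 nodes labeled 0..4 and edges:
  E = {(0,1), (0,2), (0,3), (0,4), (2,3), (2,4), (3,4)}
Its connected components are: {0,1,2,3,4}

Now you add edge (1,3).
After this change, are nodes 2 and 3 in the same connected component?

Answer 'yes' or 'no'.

Initial components: {0,1,2,3,4}
Adding edge (1,3): both already in same component {0,1,2,3,4}. No change.
New components: {0,1,2,3,4}
Are 2 and 3 in the same component? yes

Answer: yes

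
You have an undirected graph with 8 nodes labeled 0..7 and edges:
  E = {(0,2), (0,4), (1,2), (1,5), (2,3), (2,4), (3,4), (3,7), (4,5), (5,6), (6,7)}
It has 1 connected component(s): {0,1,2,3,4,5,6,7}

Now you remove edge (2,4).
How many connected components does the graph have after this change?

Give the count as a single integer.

Initial component count: 1
Remove (2,4): not a bridge. Count unchanged: 1.
  After removal, components: {0,1,2,3,4,5,6,7}
New component count: 1

Answer: 1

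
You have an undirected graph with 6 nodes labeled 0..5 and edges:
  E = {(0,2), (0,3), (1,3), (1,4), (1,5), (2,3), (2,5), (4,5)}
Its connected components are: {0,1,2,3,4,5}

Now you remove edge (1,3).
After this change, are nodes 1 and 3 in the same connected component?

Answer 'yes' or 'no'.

Answer: yes

Derivation:
Initial components: {0,1,2,3,4,5}
Removing edge (1,3): not a bridge — component count unchanged at 1.
New components: {0,1,2,3,4,5}
Are 1 and 3 in the same component? yes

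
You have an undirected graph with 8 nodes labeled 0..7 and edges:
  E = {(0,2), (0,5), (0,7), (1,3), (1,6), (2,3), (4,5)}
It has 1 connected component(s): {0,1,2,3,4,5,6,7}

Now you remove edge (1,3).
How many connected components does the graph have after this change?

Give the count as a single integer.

Answer: 2

Derivation:
Initial component count: 1
Remove (1,3): it was a bridge. Count increases: 1 -> 2.
  After removal, components: {0,2,3,4,5,7} {1,6}
New component count: 2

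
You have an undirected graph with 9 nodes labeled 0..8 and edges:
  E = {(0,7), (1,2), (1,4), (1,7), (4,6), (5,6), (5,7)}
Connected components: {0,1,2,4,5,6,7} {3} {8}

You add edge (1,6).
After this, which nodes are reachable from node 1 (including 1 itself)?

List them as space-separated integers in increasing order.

Answer: 0 1 2 4 5 6 7

Derivation:
Before: nodes reachable from 1: {0,1,2,4,5,6,7}
Adding (1,6): both endpoints already in same component. Reachability from 1 unchanged.
After: nodes reachable from 1: {0,1,2,4,5,6,7}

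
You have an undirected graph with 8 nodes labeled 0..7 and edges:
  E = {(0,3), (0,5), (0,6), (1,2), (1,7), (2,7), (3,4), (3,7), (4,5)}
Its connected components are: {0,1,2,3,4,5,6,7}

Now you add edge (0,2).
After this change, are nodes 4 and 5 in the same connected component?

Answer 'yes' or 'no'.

Initial components: {0,1,2,3,4,5,6,7}
Adding edge (0,2): both already in same component {0,1,2,3,4,5,6,7}. No change.
New components: {0,1,2,3,4,5,6,7}
Are 4 and 5 in the same component? yes

Answer: yes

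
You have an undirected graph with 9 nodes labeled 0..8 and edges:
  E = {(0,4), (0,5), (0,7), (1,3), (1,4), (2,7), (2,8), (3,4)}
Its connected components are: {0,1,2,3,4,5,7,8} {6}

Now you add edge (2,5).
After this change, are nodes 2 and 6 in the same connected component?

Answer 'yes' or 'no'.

Answer: no

Derivation:
Initial components: {0,1,2,3,4,5,7,8} {6}
Adding edge (2,5): both already in same component {0,1,2,3,4,5,7,8}. No change.
New components: {0,1,2,3,4,5,7,8} {6}
Are 2 and 6 in the same component? no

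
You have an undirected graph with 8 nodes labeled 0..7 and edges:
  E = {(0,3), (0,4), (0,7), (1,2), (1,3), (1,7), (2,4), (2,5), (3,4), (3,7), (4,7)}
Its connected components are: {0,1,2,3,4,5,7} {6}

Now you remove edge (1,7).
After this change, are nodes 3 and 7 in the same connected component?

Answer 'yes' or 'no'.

Initial components: {0,1,2,3,4,5,7} {6}
Removing edge (1,7): not a bridge — component count unchanged at 2.
New components: {0,1,2,3,4,5,7} {6}
Are 3 and 7 in the same component? yes

Answer: yes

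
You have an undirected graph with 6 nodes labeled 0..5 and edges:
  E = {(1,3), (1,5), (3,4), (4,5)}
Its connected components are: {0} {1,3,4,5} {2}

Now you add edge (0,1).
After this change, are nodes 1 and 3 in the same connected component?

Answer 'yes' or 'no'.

Initial components: {0} {1,3,4,5} {2}
Adding edge (0,1): merges {0} and {1,3,4,5}.
New components: {0,1,3,4,5} {2}
Are 1 and 3 in the same component? yes

Answer: yes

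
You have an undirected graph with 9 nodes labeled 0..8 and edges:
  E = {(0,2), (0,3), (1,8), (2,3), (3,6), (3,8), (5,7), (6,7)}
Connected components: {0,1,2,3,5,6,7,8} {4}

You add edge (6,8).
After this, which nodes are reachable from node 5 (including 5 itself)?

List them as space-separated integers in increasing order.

Answer: 0 1 2 3 5 6 7 8

Derivation:
Before: nodes reachable from 5: {0,1,2,3,5,6,7,8}
Adding (6,8): both endpoints already in same component. Reachability from 5 unchanged.
After: nodes reachable from 5: {0,1,2,3,5,6,7,8}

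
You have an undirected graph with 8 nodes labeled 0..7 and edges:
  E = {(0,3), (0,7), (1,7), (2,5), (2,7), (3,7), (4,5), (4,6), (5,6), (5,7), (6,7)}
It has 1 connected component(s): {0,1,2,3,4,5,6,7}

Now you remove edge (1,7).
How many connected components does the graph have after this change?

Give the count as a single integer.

Answer: 2

Derivation:
Initial component count: 1
Remove (1,7): it was a bridge. Count increases: 1 -> 2.
  After removal, components: {0,2,3,4,5,6,7} {1}
New component count: 2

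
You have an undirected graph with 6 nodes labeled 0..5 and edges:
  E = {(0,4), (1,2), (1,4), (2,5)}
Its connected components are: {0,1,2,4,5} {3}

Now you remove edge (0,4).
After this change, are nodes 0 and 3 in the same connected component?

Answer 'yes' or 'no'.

Answer: no

Derivation:
Initial components: {0,1,2,4,5} {3}
Removing edge (0,4): it was a bridge — component count 2 -> 3.
New components: {0} {1,2,4,5} {3}
Are 0 and 3 in the same component? no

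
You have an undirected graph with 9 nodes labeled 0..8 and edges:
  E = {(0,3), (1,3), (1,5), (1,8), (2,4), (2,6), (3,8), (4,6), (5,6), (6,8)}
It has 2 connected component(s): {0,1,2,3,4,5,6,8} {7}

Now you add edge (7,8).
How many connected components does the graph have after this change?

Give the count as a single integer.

Answer: 1

Derivation:
Initial component count: 2
Add (7,8): merges two components. Count decreases: 2 -> 1.
New component count: 1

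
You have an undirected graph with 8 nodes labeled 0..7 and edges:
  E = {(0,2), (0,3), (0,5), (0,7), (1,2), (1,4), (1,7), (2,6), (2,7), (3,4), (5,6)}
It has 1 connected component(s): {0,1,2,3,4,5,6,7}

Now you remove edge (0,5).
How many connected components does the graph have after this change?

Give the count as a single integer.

Initial component count: 1
Remove (0,5): not a bridge. Count unchanged: 1.
  After removal, components: {0,1,2,3,4,5,6,7}
New component count: 1

Answer: 1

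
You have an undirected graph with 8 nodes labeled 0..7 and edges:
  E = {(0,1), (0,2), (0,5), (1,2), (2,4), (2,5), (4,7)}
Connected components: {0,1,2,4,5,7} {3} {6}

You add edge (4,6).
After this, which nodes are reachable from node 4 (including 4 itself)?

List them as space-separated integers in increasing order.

Answer: 0 1 2 4 5 6 7

Derivation:
Before: nodes reachable from 4: {0,1,2,4,5,7}
Adding (4,6): merges 4's component with another. Reachability grows.
After: nodes reachable from 4: {0,1,2,4,5,6,7}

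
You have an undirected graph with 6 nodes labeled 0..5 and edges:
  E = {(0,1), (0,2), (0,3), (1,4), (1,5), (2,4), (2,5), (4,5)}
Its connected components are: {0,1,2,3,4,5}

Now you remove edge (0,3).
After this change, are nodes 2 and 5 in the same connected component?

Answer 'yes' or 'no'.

Initial components: {0,1,2,3,4,5}
Removing edge (0,3): it was a bridge — component count 1 -> 2.
New components: {0,1,2,4,5} {3}
Are 2 and 5 in the same component? yes

Answer: yes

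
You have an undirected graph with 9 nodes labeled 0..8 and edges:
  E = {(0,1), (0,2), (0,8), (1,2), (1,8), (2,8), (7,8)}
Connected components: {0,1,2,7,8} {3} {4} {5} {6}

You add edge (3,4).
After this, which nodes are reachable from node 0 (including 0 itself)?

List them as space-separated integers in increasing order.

Before: nodes reachable from 0: {0,1,2,7,8}
Adding (3,4): merges two components, but neither contains 0. Reachability from 0 unchanged.
After: nodes reachable from 0: {0,1,2,7,8}

Answer: 0 1 2 7 8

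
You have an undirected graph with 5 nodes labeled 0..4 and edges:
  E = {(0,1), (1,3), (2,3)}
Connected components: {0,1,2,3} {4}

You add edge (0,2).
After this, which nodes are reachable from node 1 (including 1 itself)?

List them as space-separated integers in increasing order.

Before: nodes reachable from 1: {0,1,2,3}
Adding (0,2): both endpoints already in same component. Reachability from 1 unchanged.
After: nodes reachable from 1: {0,1,2,3}

Answer: 0 1 2 3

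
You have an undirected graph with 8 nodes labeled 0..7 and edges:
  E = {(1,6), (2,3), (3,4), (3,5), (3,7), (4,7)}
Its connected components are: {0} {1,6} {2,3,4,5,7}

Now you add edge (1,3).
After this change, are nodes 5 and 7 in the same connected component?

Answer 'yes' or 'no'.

Initial components: {0} {1,6} {2,3,4,5,7}
Adding edge (1,3): merges {1,6} and {2,3,4,5,7}.
New components: {0} {1,2,3,4,5,6,7}
Are 5 and 7 in the same component? yes

Answer: yes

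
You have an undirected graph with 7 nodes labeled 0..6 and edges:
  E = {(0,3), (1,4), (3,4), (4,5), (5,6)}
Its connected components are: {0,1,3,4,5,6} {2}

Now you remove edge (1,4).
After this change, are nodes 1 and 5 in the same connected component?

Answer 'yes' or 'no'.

Initial components: {0,1,3,4,5,6} {2}
Removing edge (1,4): it was a bridge — component count 2 -> 3.
New components: {0,3,4,5,6} {1} {2}
Are 1 and 5 in the same component? no

Answer: no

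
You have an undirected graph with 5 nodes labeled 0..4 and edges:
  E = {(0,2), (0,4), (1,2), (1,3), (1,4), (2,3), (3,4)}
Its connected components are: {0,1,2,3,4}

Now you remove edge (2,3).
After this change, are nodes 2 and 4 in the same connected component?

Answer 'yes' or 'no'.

Answer: yes

Derivation:
Initial components: {0,1,2,3,4}
Removing edge (2,3): not a bridge — component count unchanged at 1.
New components: {0,1,2,3,4}
Are 2 and 4 in the same component? yes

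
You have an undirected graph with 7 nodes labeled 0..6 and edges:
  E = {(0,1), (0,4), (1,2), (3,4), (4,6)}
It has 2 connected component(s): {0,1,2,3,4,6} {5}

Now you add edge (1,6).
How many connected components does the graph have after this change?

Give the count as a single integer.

Answer: 2

Derivation:
Initial component count: 2
Add (1,6): endpoints already in same component. Count unchanged: 2.
New component count: 2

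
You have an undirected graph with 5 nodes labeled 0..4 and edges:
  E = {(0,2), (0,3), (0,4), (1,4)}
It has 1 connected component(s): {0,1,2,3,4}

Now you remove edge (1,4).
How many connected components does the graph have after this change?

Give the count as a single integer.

Answer: 2

Derivation:
Initial component count: 1
Remove (1,4): it was a bridge. Count increases: 1 -> 2.
  After removal, components: {0,2,3,4} {1}
New component count: 2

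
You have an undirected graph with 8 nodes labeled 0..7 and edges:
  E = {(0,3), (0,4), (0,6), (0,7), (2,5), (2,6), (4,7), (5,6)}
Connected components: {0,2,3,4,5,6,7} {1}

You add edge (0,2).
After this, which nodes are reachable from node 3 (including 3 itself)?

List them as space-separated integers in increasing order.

Before: nodes reachable from 3: {0,2,3,4,5,6,7}
Adding (0,2): both endpoints already in same component. Reachability from 3 unchanged.
After: nodes reachable from 3: {0,2,3,4,5,6,7}

Answer: 0 2 3 4 5 6 7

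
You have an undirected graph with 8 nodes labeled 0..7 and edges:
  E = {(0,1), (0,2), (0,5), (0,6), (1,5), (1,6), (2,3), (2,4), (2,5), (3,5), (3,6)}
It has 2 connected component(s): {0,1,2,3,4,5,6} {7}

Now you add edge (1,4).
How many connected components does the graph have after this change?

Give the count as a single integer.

Answer: 2

Derivation:
Initial component count: 2
Add (1,4): endpoints already in same component. Count unchanged: 2.
New component count: 2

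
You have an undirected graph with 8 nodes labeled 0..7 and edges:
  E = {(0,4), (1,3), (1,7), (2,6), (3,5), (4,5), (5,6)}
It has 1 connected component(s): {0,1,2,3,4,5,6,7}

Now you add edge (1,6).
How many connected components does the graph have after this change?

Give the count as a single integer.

Answer: 1

Derivation:
Initial component count: 1
Add (1,6): endpoints already in same component. Count unchanged: 1.
New component count: 1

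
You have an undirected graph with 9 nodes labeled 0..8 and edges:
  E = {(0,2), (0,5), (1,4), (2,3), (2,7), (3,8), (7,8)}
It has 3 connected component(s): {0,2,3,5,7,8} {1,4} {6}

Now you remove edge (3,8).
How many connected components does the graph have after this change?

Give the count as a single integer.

Answer: 3

Derivation:
Initial component count: 3
Remove (3,8): not a bridge. Count unchanged: 3.
  After removal, components: {0,2,3,5,7,8} {1,4} {6}
New component count: 3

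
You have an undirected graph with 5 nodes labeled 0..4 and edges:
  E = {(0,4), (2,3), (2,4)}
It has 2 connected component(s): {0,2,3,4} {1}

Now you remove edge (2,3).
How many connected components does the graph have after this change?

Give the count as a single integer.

Initial component count: 2
Remove (2,3): it was a bridge. Count increases: 2 -> 3.
  After removal, components: {0,2,4} {1} {3}
New component count: 3

Answer: 3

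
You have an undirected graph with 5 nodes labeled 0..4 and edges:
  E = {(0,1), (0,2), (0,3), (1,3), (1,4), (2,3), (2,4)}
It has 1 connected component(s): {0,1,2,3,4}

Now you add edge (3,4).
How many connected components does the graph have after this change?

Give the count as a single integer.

Initial component count: 1
Add (3,4): endpoints already in same component. Count unchanged: 1.
New component count: 1

Answer: 1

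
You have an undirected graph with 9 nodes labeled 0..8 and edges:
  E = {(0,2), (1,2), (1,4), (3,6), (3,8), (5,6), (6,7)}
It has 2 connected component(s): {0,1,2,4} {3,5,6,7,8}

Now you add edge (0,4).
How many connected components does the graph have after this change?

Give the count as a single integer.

Answer: 2

Derivation:
Initial component count: 2
Add (0,4): endpoints already in same component. Count unchanged: 2.
New component count: 2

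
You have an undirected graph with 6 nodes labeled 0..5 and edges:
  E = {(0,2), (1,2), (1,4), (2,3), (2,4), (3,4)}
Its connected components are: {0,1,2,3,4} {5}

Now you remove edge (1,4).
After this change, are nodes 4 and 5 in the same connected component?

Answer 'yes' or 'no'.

Answer: no

Derivation:
Initial components: {0,1,2,3,4} {5}
Removing edge (1,4): not a bridge — component count unchanged at 2.
New components: {0,1,2,3,4} {5}
Are 4 and 5 in the same component? no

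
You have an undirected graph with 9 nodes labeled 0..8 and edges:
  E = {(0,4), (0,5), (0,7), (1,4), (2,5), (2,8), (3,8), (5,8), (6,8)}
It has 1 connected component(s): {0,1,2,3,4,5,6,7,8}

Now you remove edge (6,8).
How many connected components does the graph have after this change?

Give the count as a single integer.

Initial component count: 1
Remove (6,8): it was a bridge. Count increases: 1 -> 2.
  After removal, components: {0,1,2,3,4,5,7,8} {6}
New component count: 2

Answer: 2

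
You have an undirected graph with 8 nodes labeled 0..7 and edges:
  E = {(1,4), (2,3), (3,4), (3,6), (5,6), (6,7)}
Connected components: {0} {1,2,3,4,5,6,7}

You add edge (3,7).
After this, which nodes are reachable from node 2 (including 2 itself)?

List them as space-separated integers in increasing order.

Answer: 1 2 3 4 5 6 7

Derivation:
Before: nodes reachable from 2: {1,2,3,4,5,6,7}
Adding (3,7): both endpoints already in same component. Reachability from 2 unchanged.
After: nodes reachable from 2: {1,2,3,4,5,6,7}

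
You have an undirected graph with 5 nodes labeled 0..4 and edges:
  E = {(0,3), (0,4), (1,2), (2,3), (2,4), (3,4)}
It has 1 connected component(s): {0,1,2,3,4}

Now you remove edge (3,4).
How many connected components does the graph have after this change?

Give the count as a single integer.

Initial component count: 1
Remove (3,4): not a bridge. Count unchanged: 1.
  After removal, components: {0,1,2,3,4}
New component count: 1

Answer: 1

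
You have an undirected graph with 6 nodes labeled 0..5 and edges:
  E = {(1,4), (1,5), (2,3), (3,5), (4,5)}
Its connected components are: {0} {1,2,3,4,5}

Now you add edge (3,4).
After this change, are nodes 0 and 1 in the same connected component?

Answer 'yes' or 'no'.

Answer: no

Derivation:
Initial components: {0} {1,2,3,4,5}
Adding edge (3,4): both already in same component {1,2,3,4,5}. No change.
New components: {0} {1,2,3,4,5}
Are 0 and 1 in the same component? no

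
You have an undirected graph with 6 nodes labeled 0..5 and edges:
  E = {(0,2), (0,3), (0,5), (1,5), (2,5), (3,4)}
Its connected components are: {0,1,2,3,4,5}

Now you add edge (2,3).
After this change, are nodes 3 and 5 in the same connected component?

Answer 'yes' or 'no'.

Answer: yes

Derivation:
Initial components: {0,1,2,3,4,5}
Adding edge (2,3): both already in same component {0,1,2,3,4,5}. No change.
New components: {0,1,2,3,4,5}
Are 3 and 5 in the same component? yes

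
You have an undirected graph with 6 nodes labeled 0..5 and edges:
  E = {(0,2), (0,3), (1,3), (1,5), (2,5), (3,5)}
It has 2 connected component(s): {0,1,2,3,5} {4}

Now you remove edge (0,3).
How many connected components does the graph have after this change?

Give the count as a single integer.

Initial component count: 2
Remove (0,3): not a bridge. Count unchanged: 2.
  After removal, components: {0,1,2,3,5} {4}
New component count: 2

Answer: 2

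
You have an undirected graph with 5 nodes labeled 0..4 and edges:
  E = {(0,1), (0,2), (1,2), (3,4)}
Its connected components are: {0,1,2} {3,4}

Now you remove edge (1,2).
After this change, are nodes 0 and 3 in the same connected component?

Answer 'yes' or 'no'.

Initial components: {0,1,2} {3,4}
Removing edge (1,2): not a bridge — component count unchanged at 2.
New components: {0,1,2} {3,4}
Are 0 and 3 in the same component? no

Answer: no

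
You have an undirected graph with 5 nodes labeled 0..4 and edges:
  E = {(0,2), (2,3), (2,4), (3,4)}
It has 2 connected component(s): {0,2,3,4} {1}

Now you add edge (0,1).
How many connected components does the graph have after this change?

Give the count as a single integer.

Initial component count: 2
Add (0,1): merges two components. Count decreases: 2 -> 1.
New component count: 1

Answer: 1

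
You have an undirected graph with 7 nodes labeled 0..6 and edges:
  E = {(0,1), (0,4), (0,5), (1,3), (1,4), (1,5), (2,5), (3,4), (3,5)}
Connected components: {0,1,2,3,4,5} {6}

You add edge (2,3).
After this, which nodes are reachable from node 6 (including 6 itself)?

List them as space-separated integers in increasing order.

Before: nodes reachable from 6: {6}
Adding (2,3): both endpoints already in same component. Reachability from 6 unchanged.
After: nodes reachable from 6: {6}

Answer: 6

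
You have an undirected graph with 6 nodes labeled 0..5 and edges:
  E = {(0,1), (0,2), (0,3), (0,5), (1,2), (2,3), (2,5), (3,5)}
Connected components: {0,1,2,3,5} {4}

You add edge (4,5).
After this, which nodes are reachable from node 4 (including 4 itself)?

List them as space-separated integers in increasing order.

Answer: 0 1 2 3 4 5

Derivation:
Before: nodes reachable from 4: {4}
Adding (4,5): merges 4's component with another. Reachability grows.
After: nodes reachable from 4: {0,1,2,3,4,5}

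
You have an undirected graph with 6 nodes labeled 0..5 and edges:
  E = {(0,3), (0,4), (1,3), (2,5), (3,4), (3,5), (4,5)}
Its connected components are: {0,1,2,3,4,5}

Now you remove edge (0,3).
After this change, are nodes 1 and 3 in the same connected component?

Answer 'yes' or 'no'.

Initial components: {0,1,2,3,4,5}
Removing edge (0,3): not a bridge — component count unchanged at 1.
New components: {0,1,2,3,4,5}
Are 1 and 3 in the same component? yes

Answer: yes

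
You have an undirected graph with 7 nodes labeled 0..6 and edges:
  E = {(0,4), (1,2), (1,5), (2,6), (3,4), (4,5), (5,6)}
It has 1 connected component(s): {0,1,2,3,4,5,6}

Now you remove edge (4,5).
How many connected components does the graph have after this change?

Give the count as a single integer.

Initial component count: 1
Remove (4,5): it was a bridge. Count increases: 1 -> 2.
  After removal, components: {0,3,4} {1,2,5,6}
New component count: 2

Answer: 2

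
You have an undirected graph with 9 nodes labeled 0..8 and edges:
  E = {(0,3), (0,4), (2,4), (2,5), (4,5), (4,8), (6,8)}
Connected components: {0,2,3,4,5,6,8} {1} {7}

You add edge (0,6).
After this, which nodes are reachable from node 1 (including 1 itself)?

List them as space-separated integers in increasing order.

Answer: 1

Derivation:
Before: nodes reachable from 1: {1}
Adding (0,6): both endpoints already in same component. Reachability from 1 unchanged.
After: nodes reachable from 1: {1}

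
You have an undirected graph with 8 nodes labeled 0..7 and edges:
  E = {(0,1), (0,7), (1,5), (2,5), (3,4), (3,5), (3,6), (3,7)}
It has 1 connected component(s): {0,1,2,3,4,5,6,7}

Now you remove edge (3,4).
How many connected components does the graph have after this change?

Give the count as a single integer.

Answer: 2

Derivation:
Initial component count: 1
Remove (3,4): it was a bridge. Count increases: 1 -> 2.
  After removal, components: {0,1,2,3,5,6,7} {4}
New component count: 2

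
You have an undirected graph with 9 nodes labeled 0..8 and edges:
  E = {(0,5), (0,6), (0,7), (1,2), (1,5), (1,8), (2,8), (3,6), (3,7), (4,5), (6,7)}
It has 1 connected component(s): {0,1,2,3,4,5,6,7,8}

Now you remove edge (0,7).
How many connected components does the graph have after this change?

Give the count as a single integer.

Answer: 1

Derivation:
Initial component count: 1
Remove (0,7): not a bridge. Count unchanged: 1.
  After removal, components: {0,1,2,3,4,5,6,7,8}
New component count: 1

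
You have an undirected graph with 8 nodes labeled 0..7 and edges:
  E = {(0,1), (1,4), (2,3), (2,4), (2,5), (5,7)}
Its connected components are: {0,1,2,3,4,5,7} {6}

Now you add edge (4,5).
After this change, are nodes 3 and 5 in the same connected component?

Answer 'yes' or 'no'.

Initial components: {0,1,2,3,4,5,7} {6}
Adding edge (4,5): both already in same component {0,1,2,3,4,5,7}. No change.
New components: {0,1,2,3,4,5,7} {6}
Are 3 and 5 in the same component? yes

Answer: yes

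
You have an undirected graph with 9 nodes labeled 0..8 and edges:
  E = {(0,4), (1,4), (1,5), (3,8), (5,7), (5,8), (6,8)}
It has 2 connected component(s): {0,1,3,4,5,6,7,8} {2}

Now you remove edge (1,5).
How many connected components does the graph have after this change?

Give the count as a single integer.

Initial component count: 2
Remove (1,5): it was a bridge. Count increases: 2 -> 3.
  After removal, components: {0,1,4} {2} {3,5,6,7,8}
New component count: 3

Answer: 3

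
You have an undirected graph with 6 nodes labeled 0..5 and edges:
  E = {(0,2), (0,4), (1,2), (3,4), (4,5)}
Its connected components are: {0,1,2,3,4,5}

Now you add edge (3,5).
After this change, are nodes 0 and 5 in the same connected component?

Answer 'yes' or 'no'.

Initial components: {0,1,2,3,4,5}
Adding edge (3,5): both already in same component {0,1,2,3,4,5}. No change.
New components: {0,1,2,3,4,5}
Are 0 and 5 in the same component? yes

Answer: yes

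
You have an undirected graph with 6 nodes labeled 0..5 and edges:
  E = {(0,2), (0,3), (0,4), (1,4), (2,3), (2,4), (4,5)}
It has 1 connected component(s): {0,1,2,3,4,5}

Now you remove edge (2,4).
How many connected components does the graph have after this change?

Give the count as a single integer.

Initial component count: 1
Remove (2,4): not a bridge. Count unchanged: 1.
  After removal, components: {0,1,2,3,4,5}
New component count: 1

Answer: 1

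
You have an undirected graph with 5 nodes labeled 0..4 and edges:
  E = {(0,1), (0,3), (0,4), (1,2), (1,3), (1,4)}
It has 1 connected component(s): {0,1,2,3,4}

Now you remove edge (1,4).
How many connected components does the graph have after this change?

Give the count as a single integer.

Answer: 1

Derivation:
Initial component count: 1
Remove (1,4): not a bridge. Count unchanged: 1.
  After removal, components: {0,1,2,3,4}
New component count: 1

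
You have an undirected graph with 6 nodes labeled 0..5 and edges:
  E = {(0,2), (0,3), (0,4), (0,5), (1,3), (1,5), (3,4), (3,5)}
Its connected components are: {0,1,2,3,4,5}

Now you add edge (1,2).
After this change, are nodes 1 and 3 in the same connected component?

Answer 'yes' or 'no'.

Answer: yes

Derivation:
Initial components: {0,1,2,3,4,5}
Adding edge (1,2): both already in same component {0,1,2,3,4,5}. No change.
New components: {0,1,2,3,4,5}
Are 1 and 3 in the same component? yes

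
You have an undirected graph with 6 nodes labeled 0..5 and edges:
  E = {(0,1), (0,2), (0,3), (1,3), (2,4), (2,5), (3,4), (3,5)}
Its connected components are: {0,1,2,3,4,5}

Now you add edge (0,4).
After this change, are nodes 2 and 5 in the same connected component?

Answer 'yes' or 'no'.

Answer: yes

Derivation:
Initial components: {0,1,2,3,4,5}
Adding edge (0,4): both already in same component {0,1,2,3,4,5}. No change.
New components: {0,1,2,3,4,5}
Are 2 and 5 in the same component? yes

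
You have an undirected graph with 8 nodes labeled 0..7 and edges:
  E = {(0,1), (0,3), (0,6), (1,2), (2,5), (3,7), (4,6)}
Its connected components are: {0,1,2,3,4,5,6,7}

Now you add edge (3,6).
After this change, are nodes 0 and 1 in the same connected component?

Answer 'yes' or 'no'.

Initial components: {0,1,2,3,4,5,6,7}
Adding edge (3,6): both already in same component {0,1,2,3,4,5,6,7}. No change.
New components: {0,1,2,3,4,5,6,7}
Are 0 and 1 in the same component? yes

Answer: yes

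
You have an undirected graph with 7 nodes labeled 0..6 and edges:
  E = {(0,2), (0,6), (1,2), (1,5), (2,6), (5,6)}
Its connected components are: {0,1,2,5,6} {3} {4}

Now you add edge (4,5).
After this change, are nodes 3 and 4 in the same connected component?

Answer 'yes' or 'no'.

Initial components: {0,1,2,5,6} {3} {4}
Adding edge (4,5): merges {4} and {0,1,2,5,6}.
New components: {0,1,2,4,5,6} {3}
Are 3 and 4 in the same component? no

Answer: no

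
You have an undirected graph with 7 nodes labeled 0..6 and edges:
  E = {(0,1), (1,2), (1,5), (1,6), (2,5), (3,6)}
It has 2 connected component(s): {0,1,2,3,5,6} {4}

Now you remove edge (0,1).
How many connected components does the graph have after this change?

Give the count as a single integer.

Initial component count: 2
Remove (0,1): it was a bridge. Count increases: 2 -> 3.
  After removal, components: {0} {1,2,3,5,6} {4}
New component count: 3

Answer: 3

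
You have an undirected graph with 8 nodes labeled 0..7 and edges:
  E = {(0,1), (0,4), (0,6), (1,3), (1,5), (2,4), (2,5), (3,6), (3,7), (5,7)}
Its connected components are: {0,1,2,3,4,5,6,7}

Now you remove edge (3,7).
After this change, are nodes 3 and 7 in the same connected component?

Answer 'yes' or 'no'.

Answer: yes

Derivation:
Initial components: {0,1,2,3,4,5,6,7}
Removing edge (3,7): not a bridge — component count unchanged at 1.
New components: {0,1,2,3,4,5,6,7}
Are 3 and 7 in the same component? yes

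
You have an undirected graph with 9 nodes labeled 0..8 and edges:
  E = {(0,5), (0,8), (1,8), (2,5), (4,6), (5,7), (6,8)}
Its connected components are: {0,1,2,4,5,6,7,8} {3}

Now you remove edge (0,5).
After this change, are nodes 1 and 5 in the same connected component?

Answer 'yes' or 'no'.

Initial components: {0,1,2,4,5,6,7,8} {3}
Removing edge (0,5): it was a bridge — component count 2 -> 3.
New components: {0,1,4,6,8} {2,5,7} {3}
Are 1 and 5 in the same component? no

Answer: no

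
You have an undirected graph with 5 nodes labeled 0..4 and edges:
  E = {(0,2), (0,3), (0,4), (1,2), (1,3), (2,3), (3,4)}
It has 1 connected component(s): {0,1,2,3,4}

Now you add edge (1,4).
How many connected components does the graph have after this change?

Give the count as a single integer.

Answer: 1

Derivation:
Initial component count: 1
Add (1,4): endpoints already in same component. Count unchanged: 1.
New component count: 1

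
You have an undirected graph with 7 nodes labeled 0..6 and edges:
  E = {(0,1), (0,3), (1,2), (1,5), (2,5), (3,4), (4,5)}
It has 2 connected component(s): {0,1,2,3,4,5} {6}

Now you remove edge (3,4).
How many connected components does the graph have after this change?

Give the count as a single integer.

Answer: 2

Derivation:
Initial component count: 2
Remove (3,4): not a bridge. Count unchanged: 2.
  After removal, components: {0,1,2,3,4,5} {6}
New component count: 2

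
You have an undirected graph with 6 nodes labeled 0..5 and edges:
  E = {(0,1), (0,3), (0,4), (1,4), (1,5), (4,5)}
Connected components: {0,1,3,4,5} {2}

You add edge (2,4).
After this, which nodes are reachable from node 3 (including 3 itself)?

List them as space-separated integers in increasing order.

Answer: 0 1 2 3 4 5

Derivation:
Before: nodes reachable from 3: {0,1,3,4,5}
Adding (2,4): merges 3's component with another. Reachability grows.
After: nodes reachable from 3: {0,1,2,3,4,5}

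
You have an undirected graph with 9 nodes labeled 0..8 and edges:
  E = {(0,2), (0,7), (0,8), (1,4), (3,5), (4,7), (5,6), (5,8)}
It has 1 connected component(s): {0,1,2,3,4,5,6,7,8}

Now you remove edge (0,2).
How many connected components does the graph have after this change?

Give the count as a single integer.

Initial component count: 1
Remove (0,2): it was a bridge. Count increases: 1 -> 2.
  After removal, components: {0,1,3,4,5,6,7,8} {2}
New component count: 2

Answer: 2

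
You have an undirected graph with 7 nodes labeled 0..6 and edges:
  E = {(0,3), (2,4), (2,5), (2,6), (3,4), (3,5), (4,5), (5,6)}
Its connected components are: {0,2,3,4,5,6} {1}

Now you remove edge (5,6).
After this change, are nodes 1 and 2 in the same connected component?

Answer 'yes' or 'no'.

Answer: no

Derivation:
Initial components: {0,2,3,4,5,6} {1}
Removing edge (5,6): not a bridge — component count unchanged at 2.
New components: {0,2,3,4,5,6} {1}
Are 1 and 2 in the same component? no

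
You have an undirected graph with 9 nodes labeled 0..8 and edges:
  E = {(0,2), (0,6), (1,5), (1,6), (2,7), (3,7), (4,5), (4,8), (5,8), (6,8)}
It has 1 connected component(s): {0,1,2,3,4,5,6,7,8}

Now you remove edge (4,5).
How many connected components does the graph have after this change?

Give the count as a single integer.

Answer: 1

Derivation:
Initial component count: 1
Remove (4,5): not a bridge. Count unchanged: 1.
  After removal, components: {0,1,2,3,4,5,6,7,8}
New component count: 1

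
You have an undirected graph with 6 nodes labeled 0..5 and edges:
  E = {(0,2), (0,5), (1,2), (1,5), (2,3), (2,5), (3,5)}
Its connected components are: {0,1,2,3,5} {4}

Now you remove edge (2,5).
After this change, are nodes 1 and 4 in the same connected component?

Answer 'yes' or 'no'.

Initial components: {0,1,2,3,5} {4}
Removing edge (2,5): not a bridge — component count unchanged at 2.
New components: {0,1,2,3,5} {4}
Are 1 and 4 in the same component? no

Answer: no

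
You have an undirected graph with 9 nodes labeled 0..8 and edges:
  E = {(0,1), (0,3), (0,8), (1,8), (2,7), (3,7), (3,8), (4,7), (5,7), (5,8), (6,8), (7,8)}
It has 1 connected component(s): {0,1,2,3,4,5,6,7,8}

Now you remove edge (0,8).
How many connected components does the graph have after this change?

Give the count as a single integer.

Answer: 1

Derivation:
Initial component count: 1
Remove (0,8): not a bridge. Count unchanged: 1.
  After removal, components: {0,1,2,3,4,5,6,7,8}
New component count: 1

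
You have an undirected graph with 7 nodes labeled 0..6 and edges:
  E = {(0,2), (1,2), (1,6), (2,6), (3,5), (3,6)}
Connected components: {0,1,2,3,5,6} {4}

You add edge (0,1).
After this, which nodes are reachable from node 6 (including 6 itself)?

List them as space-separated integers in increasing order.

Answer: 0 1 2 3 5 6

Derivation:
Before: nodes reachable from 6: {0,1,2,3,5,6}
Adding (0,1): both endpoints already in same component. Reachability from 6 unchanged.
After: nodes reachable from 6: {0,1,2,3,5,6}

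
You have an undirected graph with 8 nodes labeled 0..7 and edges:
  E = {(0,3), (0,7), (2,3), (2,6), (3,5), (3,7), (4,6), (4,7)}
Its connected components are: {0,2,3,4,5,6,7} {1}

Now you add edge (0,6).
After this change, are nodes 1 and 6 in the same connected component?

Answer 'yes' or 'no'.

Answer: no

Derivation:
Initial components: {0,2,3,4,5,6,7} {1}
Adding edge (0,6): both already in same component {0,2,3,4,5,6,7}. No change.
New components: {0,2,3,4,5,6,7} {1}
Are 1 and 6 in the same component? no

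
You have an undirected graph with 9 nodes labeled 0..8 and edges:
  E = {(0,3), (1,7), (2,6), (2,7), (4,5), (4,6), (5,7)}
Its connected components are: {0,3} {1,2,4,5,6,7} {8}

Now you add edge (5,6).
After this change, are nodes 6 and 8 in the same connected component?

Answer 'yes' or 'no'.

Answer: no

Derivation:
Initial components: {0,3} {1,2,4,5,6,7} {8}
Adding edge (5,6): both already in same component {1,2,4,5,6,7}. No change.
New components: {0,3} {1,2,4,5,6,7} {8}
Are 6 and 8 in the same component? no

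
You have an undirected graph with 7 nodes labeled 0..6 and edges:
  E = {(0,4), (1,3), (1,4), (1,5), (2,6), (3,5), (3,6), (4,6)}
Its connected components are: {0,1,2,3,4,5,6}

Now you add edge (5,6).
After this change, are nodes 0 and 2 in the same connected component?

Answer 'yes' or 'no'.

Initial components: {0,1,2,3,4,5,6}
Adding edge (5,6): both already in same component {0,1,2,3,4,5,6}. No change.
New components: {0,1,2,3,4,5,6}
Are 0 and 2 in the same component? yes

Answer: yes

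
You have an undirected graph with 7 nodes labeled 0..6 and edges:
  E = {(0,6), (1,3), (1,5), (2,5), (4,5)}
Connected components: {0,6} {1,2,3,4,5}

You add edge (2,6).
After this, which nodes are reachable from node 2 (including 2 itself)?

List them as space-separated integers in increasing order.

Before: nodes reachable from 2: {1,2,3,4,5}
Adding (2,6): merges 2's component with another. Reachability grows.
After: nodes reachable from 2: {0,1,2,3,4,5,6}

Answer: 0 1 2 3 4 5 6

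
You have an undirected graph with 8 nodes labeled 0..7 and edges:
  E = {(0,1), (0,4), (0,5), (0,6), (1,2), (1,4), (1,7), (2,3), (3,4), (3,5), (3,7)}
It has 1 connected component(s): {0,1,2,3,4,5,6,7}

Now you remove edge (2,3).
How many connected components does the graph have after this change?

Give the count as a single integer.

Initial component count: 1
Remove (2,3): not a bridge. Count unchanged: 1.
  After removal, components: {0,1,2,3,4,5,6,7}
New component count: 1

Answer: 1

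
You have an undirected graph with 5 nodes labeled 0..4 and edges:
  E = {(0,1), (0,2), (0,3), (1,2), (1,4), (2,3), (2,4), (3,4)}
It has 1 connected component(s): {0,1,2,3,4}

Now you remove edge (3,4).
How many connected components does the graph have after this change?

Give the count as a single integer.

Answer: 1

Derivation:
Initial component count: 1
Remove (3,4): not a bridge. Count unchanged: 1.
  After removal, components: {0,1,2,3,4}
New component count: 1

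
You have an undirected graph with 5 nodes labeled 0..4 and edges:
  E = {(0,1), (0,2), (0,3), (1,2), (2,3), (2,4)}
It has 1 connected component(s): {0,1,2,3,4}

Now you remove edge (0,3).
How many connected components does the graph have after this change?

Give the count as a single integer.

Initial component count: 1
Remove (0,3): not a bridge. Count unchanged: 1.
  After removal, components: {0,1,2,3,4}
New component count: 1

Answer: 1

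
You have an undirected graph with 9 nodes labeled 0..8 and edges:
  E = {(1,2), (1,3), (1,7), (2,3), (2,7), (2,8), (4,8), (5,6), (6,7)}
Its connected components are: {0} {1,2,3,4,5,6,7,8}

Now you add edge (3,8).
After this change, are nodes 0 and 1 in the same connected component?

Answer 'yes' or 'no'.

Answer: no

Derivation:
Initial components: {0} {1,2,3,4,5,6,7,8}
Adding edge (3,8): both already in same component {1,2,3,4,5,6,7,8}. No change.
New components: {0} {1,2,3,4,5,6,7,8}
Are 0 and 1 in the same component? no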